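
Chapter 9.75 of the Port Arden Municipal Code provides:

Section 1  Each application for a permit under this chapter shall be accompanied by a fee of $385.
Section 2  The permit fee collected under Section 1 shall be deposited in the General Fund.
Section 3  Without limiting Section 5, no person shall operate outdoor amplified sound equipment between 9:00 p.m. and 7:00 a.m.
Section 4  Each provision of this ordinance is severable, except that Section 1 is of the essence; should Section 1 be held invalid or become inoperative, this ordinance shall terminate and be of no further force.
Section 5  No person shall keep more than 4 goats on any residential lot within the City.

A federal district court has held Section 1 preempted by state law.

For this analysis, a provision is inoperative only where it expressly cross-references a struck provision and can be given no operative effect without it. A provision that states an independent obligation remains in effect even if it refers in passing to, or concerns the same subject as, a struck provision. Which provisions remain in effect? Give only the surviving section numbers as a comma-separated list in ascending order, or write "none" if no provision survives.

none

Section 1 is struck. Section 2 operates only by reference to Section 1, so it falls with Section 1. Section 4 makes Section 1 an essential term, and Section 1 is the provision held invalid; under Section 4, the entire ordinance is therefore void. No provision of the ordinance survives.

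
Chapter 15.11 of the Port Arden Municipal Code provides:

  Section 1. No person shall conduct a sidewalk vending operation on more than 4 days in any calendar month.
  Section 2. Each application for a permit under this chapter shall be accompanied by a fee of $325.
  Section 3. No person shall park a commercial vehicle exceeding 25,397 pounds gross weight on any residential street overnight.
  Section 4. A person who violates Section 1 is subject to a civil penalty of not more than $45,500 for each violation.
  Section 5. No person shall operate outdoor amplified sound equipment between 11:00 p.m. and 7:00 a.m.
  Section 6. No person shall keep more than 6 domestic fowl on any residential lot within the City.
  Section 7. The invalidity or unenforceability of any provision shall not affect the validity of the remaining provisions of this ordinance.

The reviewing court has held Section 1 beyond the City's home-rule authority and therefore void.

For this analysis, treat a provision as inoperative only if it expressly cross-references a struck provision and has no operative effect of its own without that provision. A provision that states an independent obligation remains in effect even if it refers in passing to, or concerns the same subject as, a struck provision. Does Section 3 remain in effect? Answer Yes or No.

Section 1 is struck. The only function of Section 4 is the civil penalty for violating Section 1, so it cannot stand once Section 1 is removed. Section 7 is a severability clause and preserves every provision that can still be given independent effect. That leaves Section 2, Section 3, Section 5, Section 6, and Section 7 in effect. Section 3 is among the surviving provisions, so the answer is yes.

Yes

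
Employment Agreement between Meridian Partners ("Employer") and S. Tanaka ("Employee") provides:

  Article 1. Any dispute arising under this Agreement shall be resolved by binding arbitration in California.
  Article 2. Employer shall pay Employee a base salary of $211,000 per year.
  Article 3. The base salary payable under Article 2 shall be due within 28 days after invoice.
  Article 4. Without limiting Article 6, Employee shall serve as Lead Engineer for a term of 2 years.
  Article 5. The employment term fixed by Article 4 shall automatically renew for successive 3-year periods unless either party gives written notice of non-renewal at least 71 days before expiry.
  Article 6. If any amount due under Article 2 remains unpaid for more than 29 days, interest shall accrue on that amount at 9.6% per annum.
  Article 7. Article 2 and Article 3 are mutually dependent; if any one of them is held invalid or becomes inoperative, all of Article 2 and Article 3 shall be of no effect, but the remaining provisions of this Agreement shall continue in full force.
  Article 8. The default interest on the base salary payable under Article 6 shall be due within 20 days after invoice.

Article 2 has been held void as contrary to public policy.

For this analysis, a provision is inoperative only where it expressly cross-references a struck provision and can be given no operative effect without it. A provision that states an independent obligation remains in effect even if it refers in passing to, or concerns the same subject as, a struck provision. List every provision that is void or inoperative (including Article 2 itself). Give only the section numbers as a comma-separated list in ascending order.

2, 3, 6, 8

Article 2 is struck. Article 3 operates only by reference to Article 2, so it falls with Article 2. Article 6 has no operative effect of its own apart from Article 2 and is therefore inoperative. Article 8 has no operative effect of its own apart from Article 6 and is therefore inoperative. Article 4 mentions Article 6 but its own obligation stands independently of Article 6, so Article 4 is not affected. Article 7 declares Article 2 and Article 3 mutually dependent; since one of them has fallen, all of them are of no effect. The remainder continues in force under Article 7. That leaves Article 1, Article 4, Article 5, and Article 7 in effect.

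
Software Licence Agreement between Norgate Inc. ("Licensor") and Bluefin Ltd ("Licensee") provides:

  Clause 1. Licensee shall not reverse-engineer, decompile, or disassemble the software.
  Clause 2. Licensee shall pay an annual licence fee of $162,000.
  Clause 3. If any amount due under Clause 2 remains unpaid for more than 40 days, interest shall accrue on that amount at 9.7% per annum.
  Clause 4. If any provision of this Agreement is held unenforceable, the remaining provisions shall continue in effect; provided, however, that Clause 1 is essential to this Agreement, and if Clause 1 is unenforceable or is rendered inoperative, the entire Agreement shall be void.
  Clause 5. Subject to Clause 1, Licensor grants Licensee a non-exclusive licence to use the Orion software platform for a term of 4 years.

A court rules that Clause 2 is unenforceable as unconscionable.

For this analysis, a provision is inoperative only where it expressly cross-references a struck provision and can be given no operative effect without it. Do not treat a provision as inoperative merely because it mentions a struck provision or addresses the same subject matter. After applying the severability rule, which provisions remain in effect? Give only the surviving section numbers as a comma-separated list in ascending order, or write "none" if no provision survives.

1, 4, 5

Clause 2 is struck. Clause 3 operates only by reference to Clause 2, so it falls with Clause 2. Clause 4 makes Clause 1 an essential term, but Clause 1 is unaffected, so the severability proviso in Clause 4 preserves the remaining provisions. Clause 1, Clause 4, and Clause 5 remain in effect.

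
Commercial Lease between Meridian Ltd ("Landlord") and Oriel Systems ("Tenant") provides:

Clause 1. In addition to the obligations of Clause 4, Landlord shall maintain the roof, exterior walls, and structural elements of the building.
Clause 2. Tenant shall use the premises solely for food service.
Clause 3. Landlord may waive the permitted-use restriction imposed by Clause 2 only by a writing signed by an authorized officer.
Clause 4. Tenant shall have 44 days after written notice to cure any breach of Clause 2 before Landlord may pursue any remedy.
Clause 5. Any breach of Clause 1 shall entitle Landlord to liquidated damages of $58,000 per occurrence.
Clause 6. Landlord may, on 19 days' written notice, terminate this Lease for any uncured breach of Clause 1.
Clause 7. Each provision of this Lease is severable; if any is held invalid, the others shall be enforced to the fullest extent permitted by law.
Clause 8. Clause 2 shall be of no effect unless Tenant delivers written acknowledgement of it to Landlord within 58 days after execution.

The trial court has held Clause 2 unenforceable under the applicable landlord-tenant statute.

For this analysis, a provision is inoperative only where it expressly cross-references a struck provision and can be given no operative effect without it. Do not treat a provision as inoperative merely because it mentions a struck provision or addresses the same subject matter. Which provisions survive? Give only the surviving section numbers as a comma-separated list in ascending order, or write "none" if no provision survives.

Clause 2 is struck. Clause 3 has no operative effect of its own apart from Clause 2 and is therefore inoperative. Clause 4 operates only by reference to Clause 2, so it falls with Clause 2. Clause 8 has no operative effect of its own apart from Clause 2 and is therefore inoperative. Although Clause 1 refers to Clause 4, its operative terms do not depend on Clause 4, so it remains in effect. Clause 7 is a severability clause and preserves every provision that can still be given independent effect. That leaves Clause 1, Clause 5, Clause 6, and Clause 7 in effect.

1, 5, 6, 7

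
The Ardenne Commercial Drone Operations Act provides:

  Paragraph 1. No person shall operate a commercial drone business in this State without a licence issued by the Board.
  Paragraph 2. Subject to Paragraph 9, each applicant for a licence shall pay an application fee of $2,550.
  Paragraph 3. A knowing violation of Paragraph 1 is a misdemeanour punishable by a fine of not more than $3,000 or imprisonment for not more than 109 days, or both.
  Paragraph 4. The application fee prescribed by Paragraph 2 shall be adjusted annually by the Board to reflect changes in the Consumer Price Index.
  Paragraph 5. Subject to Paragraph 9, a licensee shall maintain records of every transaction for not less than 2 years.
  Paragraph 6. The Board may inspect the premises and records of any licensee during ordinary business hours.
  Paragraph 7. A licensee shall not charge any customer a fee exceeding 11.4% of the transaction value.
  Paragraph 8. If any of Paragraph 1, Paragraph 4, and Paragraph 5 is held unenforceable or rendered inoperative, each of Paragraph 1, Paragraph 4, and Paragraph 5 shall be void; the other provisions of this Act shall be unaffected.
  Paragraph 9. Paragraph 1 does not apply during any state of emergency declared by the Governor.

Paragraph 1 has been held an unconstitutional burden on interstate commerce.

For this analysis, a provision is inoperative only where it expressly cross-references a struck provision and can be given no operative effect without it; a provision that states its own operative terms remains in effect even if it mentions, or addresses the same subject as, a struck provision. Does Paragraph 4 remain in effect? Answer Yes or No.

Paragraph 1 is struck. The only function of Paragraph 3 is the criminal penalty for violating Paragraph 1, so it cannot stand once Paragraph 1 is removed. Paragraph 9 operates only by reference to Paragraph 1, so it falls with Paragraph 1. Although Paragraph 2 refers to Paragraph 9, its operative terms do not depend on Paragraph 9, so it remains in effect. Paragraph 8 declares Paragraph 1, Paragraph 4, and Paragraph 5 mutually dependent; since one of them has fallen, all of them are of no effect. That brings down Paragraph 4 and Paragraph 5 as well. The remainder continues in force under Paragraph 8. Paragraph 2, Paragraph 6, Paragraph 7, and Paragraph 8 remain in effect. Paragraph 4 is among the inoperative provisions, so the answer is no.

No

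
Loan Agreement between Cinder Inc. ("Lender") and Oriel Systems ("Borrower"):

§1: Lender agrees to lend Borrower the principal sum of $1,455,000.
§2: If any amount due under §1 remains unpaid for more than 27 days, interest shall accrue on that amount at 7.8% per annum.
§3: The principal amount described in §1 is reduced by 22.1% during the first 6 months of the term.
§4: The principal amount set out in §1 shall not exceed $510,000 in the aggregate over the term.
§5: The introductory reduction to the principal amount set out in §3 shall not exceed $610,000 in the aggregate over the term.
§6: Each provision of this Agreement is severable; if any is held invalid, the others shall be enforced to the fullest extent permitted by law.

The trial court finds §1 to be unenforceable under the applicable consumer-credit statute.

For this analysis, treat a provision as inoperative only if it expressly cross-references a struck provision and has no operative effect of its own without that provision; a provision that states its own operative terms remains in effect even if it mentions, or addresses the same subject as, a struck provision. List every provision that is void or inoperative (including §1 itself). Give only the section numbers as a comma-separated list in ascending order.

1, 2, 3, 4, 5

§1 is struck. §2 does nothing except set the default interest on the principal amount by reference to §1; with §1 gone it has no independent effect and is inoperative. The whole of §3 is the introductory reduction to the principal amount, defined by reference to §1, so §3 cannot stand once §1 is removed. §4 operates only by reference to §1, so it falls with §1. §5 does nothing except set the aggregate cap on the introductory reduction to the principal amount by reference to §3; with §3 gone it has no independent effect and is inoperative. Under the severability clause in §6, the remaining provisions continue in force. Only §6 remains in effect.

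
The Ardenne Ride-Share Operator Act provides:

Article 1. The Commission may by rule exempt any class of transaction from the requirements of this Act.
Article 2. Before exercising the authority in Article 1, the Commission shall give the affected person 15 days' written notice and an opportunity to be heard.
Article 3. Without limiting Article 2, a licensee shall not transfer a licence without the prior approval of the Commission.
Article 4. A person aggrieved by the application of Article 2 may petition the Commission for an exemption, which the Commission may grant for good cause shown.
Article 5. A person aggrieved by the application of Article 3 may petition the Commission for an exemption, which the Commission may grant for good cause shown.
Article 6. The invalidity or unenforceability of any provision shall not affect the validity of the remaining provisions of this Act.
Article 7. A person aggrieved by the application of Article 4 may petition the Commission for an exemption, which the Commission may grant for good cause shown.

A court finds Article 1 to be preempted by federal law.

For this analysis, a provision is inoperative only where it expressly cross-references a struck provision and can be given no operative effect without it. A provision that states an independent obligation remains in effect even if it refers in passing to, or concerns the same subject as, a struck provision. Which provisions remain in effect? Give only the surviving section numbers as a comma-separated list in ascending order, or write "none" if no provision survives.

3, 5, 6

Article 1 is struck. The only function of Article 2 is the notice-and-hearing requirement for Article 1, so it cannot stand once Article 1 is removed. The only function of Article 4 is the exemption procedure for Article 2, so it cannot stand once Article 2 is removed. The only function of Article 7 is the exemption procedure for Article 4, so it cannot stand once Article 4 is removed. Although Article 3 refers to Article 2, its operative terms do not depend on Article 2, so it remains in effect. Article 6 is a severability clause and preserves every provision that can still be given independent effect. The provisions still in force are Article 3, Article 5, and Article 6.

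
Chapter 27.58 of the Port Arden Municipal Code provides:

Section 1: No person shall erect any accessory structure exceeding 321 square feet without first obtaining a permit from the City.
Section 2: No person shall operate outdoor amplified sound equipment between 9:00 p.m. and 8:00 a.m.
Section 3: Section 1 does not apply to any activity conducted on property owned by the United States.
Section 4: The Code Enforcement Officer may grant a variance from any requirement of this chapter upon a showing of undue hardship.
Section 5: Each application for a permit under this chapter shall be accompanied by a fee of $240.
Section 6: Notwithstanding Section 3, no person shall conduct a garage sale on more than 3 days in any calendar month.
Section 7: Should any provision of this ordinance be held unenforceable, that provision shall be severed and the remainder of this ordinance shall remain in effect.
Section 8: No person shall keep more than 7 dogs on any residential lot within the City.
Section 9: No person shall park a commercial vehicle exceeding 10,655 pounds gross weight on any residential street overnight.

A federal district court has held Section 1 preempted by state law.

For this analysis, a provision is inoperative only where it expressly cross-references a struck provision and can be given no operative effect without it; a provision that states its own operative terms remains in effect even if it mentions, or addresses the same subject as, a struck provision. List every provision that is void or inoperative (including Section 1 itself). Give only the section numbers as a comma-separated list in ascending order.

1, 3

Section 1 is struck. Section 3 merely fixes the public-property exemption from Section 1; with Section 1 gone it has nothing to operate on and falls away. Although Section 6 refers to Section 3, its operative terms do not depend on Section 3, so it remains in effect. Under the severability clause in Section 7, the remaining provisions continue in force. That leaves Section 2, Section 4, Section 5, Section 6, Section 7, Section 8, and Section 9 in effect.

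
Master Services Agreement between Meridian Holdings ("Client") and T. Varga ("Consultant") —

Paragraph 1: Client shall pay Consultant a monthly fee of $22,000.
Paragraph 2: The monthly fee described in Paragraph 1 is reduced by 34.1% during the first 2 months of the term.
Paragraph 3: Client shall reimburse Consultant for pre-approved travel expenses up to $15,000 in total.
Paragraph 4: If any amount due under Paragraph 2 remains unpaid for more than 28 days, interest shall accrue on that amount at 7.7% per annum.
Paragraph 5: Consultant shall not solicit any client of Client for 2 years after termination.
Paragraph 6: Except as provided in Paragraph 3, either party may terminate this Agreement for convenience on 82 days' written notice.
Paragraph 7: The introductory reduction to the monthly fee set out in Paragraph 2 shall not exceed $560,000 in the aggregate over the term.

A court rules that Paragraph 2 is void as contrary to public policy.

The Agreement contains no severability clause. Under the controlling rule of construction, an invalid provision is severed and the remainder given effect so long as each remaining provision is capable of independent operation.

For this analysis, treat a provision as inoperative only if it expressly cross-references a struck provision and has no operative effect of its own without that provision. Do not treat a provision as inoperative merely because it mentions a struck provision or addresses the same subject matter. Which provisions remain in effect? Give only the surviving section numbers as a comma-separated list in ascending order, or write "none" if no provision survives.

1, 3, 5, 6

Paragraph 2 is struck. The whole of Paragraph 4 is the default interest on the introductory reduction to the monthly fee, defined by reference to Paragraph 2, so Paragraph 4 cannot stand once Paragraph 2 is removed. Paragraph 7 does nothing except set the aggregate cap on the introductory reduction to the monthly fee by reference to Paragraph 2; with Paragraph 2 gone it has no independent effect and is inoperative. Under the stated default rule, only provisions that cannot operate independently fall away; the rest are enforced. Paragraph 1, Paragraph 3, Paragraph 5, and Paragraph 6 remain in effect.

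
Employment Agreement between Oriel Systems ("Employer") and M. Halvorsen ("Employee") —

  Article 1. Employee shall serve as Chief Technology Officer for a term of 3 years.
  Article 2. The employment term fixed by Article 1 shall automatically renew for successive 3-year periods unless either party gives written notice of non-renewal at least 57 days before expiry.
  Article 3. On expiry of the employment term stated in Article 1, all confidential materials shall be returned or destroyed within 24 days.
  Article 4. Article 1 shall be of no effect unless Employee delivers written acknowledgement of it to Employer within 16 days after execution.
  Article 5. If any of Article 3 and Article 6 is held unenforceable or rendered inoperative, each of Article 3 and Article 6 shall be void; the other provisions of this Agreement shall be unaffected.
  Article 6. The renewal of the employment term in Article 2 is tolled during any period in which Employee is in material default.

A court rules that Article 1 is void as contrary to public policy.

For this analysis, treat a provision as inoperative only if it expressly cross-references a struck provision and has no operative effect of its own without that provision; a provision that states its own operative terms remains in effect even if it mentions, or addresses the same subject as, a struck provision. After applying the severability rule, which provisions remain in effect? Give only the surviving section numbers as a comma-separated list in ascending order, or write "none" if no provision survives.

Article 1 is struck. Article 2 operates only by reference to Article 1, so it falls with Article 1. The only function of Article 3 is the return obligation tied to Article 1, so it cannot stand once Article 1 is removed. Article 4 merely fixes the acknowledgement condition for Article 1; with Article 1 gone it has nothing to operate on and falls away. The whole of Article 6 is the tolling of the renewal of the employment term, defined by reference to Article 2, so Article 6 cannot stand once Article 2 is removed. Article 5 declares Article 3 and Article 6 mutually dependent; since one of them has fallen, all of them are of no effect. The remainder continues in force under Article 5. Only Article 5 remains in effect.

5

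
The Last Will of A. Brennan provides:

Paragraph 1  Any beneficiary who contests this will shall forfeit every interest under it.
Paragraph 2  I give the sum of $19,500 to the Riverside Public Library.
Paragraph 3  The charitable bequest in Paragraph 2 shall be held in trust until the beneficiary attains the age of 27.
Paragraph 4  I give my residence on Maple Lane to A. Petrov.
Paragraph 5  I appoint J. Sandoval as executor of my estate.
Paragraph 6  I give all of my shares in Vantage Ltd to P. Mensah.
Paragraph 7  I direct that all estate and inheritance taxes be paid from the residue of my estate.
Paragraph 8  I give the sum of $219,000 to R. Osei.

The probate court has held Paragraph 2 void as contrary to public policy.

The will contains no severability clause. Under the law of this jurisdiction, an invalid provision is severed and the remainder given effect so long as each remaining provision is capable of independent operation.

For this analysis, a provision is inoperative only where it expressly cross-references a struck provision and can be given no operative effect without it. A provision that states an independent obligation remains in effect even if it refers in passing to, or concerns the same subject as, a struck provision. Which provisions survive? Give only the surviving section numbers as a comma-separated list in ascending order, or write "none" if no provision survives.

Paragraph 2 is struck. Paragraph 3 has no operative effect of its own apart from Paragraph 2 and is therefore inoperative. Under the stated default rule, only provisions that cannot operate independently fall away; the rest are enforced. That leaves Paragraph 1, Paragraph 4, Paragraph 5, Paragraph 6, Paragraph 7, and Paragraph 8 in effect.

1, 4, 5, 6, 7, 8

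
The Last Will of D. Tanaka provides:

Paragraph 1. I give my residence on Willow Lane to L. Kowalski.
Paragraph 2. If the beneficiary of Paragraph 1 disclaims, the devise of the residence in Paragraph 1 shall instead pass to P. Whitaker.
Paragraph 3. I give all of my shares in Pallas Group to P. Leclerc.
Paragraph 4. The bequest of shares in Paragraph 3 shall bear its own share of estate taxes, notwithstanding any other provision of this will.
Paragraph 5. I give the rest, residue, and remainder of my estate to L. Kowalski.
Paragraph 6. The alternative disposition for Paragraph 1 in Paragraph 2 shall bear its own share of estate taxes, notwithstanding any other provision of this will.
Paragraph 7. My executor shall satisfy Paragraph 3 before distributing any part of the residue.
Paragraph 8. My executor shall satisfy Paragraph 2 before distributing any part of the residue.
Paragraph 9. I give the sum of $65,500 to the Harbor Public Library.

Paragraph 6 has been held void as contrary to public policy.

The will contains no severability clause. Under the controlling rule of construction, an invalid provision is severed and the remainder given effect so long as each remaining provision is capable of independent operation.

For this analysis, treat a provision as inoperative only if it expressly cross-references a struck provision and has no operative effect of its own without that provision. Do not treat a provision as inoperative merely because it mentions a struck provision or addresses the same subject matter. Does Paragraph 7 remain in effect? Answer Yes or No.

Paragraph 6 is struck. No other provision's operative terms depend on Paragraph 6. With no severability clause, the stated default rule severs what cannot stand and enforces each remaining provision that can operate on its own. The provisions still in force are Paragraph 1, Paragraph 2, Paragraph 3, Paragraph 4, Paragraph 5, Paragraph 7, Paragraph 8, and Paragraph 9. Paragraph 7 is among the surviving provisions, so the answer is yes.

Yes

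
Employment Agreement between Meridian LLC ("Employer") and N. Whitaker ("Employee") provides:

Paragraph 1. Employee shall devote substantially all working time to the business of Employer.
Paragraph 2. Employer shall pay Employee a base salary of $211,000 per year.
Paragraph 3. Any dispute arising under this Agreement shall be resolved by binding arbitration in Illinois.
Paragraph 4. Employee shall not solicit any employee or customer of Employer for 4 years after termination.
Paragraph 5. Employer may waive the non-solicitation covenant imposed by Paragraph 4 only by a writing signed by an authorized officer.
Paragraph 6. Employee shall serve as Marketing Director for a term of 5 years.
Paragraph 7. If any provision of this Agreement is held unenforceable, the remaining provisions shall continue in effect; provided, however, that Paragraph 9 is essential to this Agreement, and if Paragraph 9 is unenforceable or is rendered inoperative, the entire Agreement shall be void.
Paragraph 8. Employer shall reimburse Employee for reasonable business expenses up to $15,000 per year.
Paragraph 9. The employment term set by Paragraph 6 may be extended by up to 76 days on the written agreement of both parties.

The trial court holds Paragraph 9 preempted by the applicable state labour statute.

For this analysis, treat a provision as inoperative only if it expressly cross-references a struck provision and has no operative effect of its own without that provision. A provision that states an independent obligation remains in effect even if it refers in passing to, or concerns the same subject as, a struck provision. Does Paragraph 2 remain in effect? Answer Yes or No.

No

Paragraph 9 is struck. Nothing else in the Agreement is defined by reference to Paragraph 9. Paragraph 7 makes Paragraph 9 an essential term, and Paragraph 9 is the provision held invalid; under Paragraph 7, the entire Agreement is therefore void. No provision of the Agreement survives. Paragraph 2 is among the inoperative provisions, so the answer is no.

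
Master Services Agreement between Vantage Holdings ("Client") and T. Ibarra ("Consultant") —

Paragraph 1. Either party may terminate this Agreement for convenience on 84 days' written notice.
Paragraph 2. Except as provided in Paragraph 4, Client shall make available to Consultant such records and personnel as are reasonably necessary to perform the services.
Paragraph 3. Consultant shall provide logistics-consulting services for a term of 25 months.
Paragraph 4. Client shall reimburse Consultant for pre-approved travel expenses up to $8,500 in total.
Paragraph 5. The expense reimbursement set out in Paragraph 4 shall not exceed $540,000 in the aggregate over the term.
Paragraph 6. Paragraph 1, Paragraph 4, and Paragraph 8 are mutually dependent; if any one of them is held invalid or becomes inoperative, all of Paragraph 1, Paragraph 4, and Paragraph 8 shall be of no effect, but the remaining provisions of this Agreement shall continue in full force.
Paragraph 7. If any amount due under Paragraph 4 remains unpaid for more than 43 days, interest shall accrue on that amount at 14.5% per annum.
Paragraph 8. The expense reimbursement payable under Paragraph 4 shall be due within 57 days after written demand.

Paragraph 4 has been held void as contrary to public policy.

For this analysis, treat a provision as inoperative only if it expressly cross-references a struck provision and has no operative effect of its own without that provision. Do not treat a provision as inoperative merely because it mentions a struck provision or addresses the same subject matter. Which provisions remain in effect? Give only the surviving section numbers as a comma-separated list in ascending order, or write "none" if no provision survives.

Paragraph 4 is struck. Paragraph 5 does nothing except set the aggregate cap on the expense reimbursement by reference to Paragraph 4; with Paragraph 4 gone it has no independent effect and is inoperative. The whole of Paragraph 7 is the default interest on the expense reimbursement, defined by reference to Paragraph 4, so Paragraph 7 cannot stand once Paragraph 4 is removed. The whole of Paragraph 8 is the payment deadline for the expense reimbursement, defined by reference to Paragraph 4, so Paragraph 8 cannot stand once Paragraph 4 is removed. Although Paragraph 2 refers to Paragraph 4, its operative terms do not depend on Paragraph 4, so it remains in effect. Paragraph 6 declares Paragraph 1, Paragraph 4, and Paragraph 8 mutually dependent; since one of them has fallen, all of them are of no effect. That brings down Paragraph 1 as well. The remainder continues in force under Paragraph 6. The provisions still in force are Paragraph 2, Paragraph 3, and Paragraph 6.

2, 3, 6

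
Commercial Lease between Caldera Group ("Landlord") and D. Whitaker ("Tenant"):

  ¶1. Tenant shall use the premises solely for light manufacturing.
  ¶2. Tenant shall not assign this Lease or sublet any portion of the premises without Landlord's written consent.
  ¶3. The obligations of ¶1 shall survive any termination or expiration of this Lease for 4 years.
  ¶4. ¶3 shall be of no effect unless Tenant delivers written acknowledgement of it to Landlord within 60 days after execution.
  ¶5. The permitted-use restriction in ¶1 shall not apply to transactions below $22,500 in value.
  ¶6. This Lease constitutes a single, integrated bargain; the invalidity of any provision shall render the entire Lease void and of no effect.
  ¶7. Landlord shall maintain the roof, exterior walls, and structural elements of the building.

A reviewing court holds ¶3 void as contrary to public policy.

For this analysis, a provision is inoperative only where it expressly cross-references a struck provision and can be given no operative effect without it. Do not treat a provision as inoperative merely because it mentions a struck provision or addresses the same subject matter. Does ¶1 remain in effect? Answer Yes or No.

¶3 is struck. ¶4 merely fixes the acknowledgement condition for ¶3; with ¶3 gone it has nothing to operate on and falls away. ¶6 provides that the Lease is not severable, so the invalidity of any one provision voids the entire Lease. No provision of the Lease survives. ¶1 is among the inoperative provisions, so the answer is no.

No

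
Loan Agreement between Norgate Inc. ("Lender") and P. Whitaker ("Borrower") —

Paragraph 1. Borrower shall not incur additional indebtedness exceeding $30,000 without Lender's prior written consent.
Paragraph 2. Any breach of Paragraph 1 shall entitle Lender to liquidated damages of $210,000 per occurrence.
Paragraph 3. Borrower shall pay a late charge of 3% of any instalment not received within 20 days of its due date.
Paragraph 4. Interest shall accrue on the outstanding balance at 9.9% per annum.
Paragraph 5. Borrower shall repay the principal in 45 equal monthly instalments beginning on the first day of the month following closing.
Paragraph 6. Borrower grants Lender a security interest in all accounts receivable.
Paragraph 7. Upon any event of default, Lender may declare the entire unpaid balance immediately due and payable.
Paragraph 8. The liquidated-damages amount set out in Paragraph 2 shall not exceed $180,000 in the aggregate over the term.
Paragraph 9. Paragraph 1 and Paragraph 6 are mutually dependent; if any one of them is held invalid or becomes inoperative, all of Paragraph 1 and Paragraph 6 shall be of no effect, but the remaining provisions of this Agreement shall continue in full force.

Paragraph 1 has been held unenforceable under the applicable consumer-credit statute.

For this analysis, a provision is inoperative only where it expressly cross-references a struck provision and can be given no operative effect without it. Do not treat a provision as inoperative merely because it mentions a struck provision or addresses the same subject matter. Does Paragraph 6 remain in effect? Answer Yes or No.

Paragraph 1 is struck. Paragraph 2 does nothing except set the liquidated-damages amount by reference to Paragraph 1; with Paragraph 1 gone it has no independent effect and is inoperative. The whole of Paragraph 8 is the aggregate cap on the liquidated-damages amount, defined by reference to Paragraph 2, so Paragraph 8 cannot stand once Paragraph 2 is removed. Paragraph 9 declares Paragraph 1 and Paragraph 6 mutually dependent; since one of them has fallen, all of them are of no effect. That brings down Paragraph 6 as well. The remainder continues in force under Paragraph 9. The provisions still in force are Paragraph 3, Paragraph 4, Paragraph 5, Paragraph 7, and Paragraph 9. Paragraph 6 is among the inoperative provisions, so the answer is no.

No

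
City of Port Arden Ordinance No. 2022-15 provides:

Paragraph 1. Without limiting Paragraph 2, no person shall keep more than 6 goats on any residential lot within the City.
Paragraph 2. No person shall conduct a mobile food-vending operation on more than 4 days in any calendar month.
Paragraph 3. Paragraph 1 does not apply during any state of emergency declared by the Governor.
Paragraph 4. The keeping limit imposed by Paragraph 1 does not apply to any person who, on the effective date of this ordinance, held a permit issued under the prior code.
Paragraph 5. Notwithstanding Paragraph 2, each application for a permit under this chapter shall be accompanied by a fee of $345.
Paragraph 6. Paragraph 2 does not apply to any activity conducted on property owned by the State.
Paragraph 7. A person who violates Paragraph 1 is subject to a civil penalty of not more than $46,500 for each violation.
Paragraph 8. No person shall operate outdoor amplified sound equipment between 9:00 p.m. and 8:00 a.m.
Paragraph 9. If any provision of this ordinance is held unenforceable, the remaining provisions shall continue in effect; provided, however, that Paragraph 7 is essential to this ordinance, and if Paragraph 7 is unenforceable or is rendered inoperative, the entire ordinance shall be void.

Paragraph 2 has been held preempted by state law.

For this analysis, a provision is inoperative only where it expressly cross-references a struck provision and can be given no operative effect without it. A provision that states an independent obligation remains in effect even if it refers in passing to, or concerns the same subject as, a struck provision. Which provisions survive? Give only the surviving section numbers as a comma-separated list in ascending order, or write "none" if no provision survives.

1, 3, 4, 5, 7, 8, 9

Paragraph 2 is struck. The only function of Paragraph 6 is the public-property exemption from Paragraph 2, so it cannot stand once Paragraph 2 is removed. Although Paragraph 1 refers to Paragraph 2, its operative terms do not depend on Paragraph 2, so it remains in effect. Paragraph 5 mentions Paragraph 2 but its own obligation stands independently of Paragraph 2, so Paragraph 5 is not affected. Paragraph 9 makes Paragraph 7 an essential term, but Paragraph 7 is unaffected, so the severability proviso in Paragraph 9 preserves the remaining provisions. That leaves Paragraph 1, Paragraph 3, Paragraph 4, Paragraph 5, Paragraph 7, Paragraph 8, and Paragraph 9 in effect.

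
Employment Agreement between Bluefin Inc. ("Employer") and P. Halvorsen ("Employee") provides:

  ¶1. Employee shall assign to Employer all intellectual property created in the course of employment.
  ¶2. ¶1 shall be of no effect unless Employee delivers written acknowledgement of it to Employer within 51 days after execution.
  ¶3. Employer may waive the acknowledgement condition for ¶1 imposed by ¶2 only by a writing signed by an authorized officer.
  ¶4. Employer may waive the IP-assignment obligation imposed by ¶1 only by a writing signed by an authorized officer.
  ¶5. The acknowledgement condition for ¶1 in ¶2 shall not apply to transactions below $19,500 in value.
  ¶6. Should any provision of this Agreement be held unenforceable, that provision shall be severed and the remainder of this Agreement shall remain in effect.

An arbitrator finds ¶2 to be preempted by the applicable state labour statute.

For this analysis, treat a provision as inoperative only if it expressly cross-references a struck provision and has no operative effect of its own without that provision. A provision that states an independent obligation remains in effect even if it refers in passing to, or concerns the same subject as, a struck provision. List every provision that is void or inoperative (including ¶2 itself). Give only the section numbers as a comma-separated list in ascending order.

2, 3, 5

¶2 is struck. ¶3 merely fixes the waiver condition for ¶2; with ¶2 gone it has nothing to operate on and falls away. ¶5 does nothing except set the carve-out from the acknowledgement condition for ¶1 by reference to ¶2; with ¶2 gone it has no independent effect and is inoperative. ¶6 is a severability clause and preserves every provision that can still be given independent effect. ¶1, ¶4, and ¶6 remain in effect.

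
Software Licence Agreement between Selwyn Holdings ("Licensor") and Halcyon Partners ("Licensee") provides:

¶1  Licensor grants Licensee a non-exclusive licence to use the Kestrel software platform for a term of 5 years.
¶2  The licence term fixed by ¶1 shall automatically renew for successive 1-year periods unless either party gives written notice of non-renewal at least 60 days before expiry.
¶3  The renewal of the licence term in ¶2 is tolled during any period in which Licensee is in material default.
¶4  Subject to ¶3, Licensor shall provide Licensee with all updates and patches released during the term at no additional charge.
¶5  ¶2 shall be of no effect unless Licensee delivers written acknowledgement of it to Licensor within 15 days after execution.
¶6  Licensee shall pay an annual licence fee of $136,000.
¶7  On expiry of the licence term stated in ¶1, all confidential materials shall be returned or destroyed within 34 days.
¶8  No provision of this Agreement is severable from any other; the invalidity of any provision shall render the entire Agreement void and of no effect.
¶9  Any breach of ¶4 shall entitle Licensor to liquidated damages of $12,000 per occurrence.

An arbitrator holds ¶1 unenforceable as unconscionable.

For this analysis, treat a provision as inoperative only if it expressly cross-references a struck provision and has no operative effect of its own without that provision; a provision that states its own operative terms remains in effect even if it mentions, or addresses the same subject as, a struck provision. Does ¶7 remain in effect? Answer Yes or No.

¶1 is struck. ¶2 has no operative effect of its own apart from ¶1 and is therefore inoperative. ¶7 merely fixes the return obligation tied to ¶1; with ¶1 gone it has nothing to operate on and falls away. The whole of ¶3 is the tolling of the renewal of the licence term, defined by reference to ¶2, so ¶3 cannot stand once ¶2 is removed. ¶5 operates only by reference to ¶2, so it falls with ¶2. ¶8 provides that the Agreement is not severable, so the invalidity of any one provision voids the entire Agreement. No provision of the Agreement survives. ¶7 is among the inoperative provisions, so the answer is no.

No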